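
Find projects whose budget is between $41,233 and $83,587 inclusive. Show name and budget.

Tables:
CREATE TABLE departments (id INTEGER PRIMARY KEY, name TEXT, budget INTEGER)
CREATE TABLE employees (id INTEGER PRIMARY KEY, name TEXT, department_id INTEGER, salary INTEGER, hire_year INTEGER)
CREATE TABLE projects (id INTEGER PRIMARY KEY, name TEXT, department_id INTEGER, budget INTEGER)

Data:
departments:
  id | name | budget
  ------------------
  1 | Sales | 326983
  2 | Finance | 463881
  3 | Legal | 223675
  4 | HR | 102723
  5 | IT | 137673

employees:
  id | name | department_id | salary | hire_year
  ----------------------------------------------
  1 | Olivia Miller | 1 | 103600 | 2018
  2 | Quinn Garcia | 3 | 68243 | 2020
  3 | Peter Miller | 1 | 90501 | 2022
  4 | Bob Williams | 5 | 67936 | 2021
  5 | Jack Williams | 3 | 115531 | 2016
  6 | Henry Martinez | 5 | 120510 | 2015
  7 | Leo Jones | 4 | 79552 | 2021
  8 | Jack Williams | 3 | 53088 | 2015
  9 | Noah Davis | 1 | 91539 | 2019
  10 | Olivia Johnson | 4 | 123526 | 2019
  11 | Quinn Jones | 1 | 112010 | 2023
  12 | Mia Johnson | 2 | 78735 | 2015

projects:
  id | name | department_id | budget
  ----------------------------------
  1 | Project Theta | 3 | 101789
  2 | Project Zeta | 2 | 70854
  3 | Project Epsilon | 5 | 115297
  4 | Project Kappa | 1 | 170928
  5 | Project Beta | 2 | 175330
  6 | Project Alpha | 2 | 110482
SELECT name, budget FROM projects WHERE budget BETWEEN 41233 AND 83587

Execution result:
name | budget
Project Zeta | 70854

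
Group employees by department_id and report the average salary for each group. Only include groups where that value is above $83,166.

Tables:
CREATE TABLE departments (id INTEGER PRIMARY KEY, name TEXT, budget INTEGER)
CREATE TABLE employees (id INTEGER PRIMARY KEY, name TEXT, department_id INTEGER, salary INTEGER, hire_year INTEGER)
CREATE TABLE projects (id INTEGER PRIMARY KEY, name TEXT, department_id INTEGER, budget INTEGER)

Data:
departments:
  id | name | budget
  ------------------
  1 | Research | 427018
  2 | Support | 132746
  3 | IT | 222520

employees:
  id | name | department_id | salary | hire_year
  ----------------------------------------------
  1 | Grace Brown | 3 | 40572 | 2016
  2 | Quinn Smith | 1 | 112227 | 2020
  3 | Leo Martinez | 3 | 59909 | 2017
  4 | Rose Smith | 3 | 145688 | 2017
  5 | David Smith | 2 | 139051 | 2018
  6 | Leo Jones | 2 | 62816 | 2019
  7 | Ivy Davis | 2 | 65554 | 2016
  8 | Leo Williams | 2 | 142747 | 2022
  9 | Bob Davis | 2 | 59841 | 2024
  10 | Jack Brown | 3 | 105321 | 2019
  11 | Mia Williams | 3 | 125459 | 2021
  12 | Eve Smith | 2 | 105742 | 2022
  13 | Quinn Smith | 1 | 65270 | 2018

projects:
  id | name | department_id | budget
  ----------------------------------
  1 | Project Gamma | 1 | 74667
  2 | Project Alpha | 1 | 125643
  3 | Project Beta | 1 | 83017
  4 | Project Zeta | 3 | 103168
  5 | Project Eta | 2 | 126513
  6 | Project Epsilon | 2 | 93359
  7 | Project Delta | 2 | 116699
SELECT department_id, AVG(salary) AS avg_salary FROM employees GROUP BY department_id HAVING AVG(salary) > 83166

Execution result:
department_id | avg_salary
1 | 88748.50
2 | 95958.50
3 | 95389.80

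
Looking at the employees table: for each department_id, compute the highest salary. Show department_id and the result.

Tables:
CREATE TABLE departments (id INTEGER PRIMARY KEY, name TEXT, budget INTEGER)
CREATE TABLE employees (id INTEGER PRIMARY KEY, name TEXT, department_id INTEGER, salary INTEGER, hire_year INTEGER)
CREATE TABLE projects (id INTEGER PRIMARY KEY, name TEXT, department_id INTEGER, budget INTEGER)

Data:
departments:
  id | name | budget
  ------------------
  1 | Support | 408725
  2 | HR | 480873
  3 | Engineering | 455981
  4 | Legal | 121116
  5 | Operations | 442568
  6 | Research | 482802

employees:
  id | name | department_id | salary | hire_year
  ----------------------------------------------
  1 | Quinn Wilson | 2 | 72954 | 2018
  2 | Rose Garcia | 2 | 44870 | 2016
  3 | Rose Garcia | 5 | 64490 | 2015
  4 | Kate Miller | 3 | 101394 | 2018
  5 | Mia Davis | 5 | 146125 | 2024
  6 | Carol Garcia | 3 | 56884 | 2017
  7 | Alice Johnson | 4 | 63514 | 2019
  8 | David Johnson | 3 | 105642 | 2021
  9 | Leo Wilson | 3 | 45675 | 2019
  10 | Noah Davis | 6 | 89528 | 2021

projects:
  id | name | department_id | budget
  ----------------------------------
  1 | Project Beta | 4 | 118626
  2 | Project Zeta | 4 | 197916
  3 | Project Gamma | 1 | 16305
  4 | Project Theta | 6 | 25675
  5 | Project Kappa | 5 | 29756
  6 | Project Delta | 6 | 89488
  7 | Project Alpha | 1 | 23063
SELECT department_id, MAX(salary) AS max_salary FROM employees GROUP BY department_id

Execution result:
department_id | max_salary
2 | 72954
3 | 105642
4 | 63514
5 | 146125
6 | 89528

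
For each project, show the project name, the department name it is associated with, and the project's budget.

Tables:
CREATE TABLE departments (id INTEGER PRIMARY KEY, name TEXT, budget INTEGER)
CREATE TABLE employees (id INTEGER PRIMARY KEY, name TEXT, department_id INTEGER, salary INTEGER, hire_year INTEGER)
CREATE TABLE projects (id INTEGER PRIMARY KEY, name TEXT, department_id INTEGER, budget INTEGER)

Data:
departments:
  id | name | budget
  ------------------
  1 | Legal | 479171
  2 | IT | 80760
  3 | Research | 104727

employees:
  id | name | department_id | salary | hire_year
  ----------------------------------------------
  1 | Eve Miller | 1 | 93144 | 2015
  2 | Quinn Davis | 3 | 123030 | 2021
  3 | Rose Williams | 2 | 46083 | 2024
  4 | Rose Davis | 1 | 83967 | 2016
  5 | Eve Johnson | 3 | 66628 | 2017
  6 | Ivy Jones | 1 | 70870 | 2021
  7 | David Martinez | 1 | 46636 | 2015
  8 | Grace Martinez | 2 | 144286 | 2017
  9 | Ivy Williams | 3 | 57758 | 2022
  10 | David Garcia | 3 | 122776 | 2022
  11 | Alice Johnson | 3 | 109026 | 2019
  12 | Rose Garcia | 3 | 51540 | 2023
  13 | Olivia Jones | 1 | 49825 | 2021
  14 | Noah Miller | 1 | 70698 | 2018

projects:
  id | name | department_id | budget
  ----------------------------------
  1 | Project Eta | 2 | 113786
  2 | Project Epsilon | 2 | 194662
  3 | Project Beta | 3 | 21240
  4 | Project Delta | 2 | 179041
SELECT c.name, p.name AS department, c.budget FROM projects c JOIN departments p ON c.department_id = p.id

Execution result:
name | department | budget
Project Eta | IT | 113786
Project Epsilon | IT | 194662
Project Beta | Research | 21240
Project Delta | IT | 179041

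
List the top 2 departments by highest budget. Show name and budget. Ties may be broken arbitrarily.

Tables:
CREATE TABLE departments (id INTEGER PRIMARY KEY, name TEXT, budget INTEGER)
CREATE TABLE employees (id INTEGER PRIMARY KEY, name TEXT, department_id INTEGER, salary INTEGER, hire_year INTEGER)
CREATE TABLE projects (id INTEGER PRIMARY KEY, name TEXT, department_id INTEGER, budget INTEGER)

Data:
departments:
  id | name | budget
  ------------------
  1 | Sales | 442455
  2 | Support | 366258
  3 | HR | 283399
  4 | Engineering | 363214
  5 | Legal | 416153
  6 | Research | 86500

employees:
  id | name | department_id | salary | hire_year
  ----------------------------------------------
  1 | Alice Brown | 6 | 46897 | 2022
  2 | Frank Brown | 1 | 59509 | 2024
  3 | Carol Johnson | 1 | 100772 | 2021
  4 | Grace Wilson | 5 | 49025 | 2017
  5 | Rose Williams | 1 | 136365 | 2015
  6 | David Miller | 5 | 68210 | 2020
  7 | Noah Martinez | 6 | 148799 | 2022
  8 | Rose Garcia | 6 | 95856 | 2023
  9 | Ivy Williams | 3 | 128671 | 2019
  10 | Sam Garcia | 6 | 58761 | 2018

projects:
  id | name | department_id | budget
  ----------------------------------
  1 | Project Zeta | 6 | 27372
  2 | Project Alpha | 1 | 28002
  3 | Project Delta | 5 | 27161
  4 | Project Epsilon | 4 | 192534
SELECT name, budget FROM departments ORDER BY budget DESC LIMIT 2

Execution result:
name | budget
Sales | 442455
Legal | 416153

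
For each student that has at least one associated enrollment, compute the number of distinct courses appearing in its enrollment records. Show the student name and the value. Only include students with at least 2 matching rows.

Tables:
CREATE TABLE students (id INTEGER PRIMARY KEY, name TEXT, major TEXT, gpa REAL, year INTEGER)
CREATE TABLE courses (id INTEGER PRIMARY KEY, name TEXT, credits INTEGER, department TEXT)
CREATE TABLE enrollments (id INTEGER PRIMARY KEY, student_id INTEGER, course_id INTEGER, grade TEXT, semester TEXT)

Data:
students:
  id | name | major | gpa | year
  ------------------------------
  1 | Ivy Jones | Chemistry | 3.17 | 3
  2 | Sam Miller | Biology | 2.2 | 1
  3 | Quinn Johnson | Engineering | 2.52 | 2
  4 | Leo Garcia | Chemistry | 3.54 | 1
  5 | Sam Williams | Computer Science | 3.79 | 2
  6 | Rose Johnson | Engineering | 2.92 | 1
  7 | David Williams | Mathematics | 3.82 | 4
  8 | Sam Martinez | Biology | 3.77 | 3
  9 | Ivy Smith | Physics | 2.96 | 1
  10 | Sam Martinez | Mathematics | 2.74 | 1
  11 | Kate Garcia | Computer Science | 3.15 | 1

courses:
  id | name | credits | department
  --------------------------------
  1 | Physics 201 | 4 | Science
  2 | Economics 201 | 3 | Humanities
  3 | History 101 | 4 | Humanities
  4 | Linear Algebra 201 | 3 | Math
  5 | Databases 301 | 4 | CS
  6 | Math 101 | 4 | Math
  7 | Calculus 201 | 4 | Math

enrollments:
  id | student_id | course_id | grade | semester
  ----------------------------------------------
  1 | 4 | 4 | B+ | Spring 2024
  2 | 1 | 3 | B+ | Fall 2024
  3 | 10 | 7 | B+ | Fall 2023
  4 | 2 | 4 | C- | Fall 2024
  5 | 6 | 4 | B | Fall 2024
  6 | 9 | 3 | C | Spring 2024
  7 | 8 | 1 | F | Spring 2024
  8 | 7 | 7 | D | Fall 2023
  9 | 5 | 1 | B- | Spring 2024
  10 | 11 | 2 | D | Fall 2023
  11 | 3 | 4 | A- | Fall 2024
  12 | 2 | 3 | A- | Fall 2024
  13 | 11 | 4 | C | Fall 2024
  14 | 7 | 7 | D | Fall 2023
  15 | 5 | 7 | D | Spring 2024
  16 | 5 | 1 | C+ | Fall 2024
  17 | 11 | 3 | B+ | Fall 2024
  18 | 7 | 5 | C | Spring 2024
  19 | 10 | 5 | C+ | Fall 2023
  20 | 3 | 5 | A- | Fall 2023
SELECT p.name, COUNT(DISTINCT c.course_id) AS distinct_course_count FROM enrollments c JOIN students p ON c.student_id = p.id GROUP BY p.id, p.name HAVING COUNT(*) >= 2

Execution result:
name | distinct_course_count
Sam Miller | 2
Quinn Johnson | 2
Sam Williams | 2
David Williams | 2
Sam Martinez | 2
Kate Garcia | 3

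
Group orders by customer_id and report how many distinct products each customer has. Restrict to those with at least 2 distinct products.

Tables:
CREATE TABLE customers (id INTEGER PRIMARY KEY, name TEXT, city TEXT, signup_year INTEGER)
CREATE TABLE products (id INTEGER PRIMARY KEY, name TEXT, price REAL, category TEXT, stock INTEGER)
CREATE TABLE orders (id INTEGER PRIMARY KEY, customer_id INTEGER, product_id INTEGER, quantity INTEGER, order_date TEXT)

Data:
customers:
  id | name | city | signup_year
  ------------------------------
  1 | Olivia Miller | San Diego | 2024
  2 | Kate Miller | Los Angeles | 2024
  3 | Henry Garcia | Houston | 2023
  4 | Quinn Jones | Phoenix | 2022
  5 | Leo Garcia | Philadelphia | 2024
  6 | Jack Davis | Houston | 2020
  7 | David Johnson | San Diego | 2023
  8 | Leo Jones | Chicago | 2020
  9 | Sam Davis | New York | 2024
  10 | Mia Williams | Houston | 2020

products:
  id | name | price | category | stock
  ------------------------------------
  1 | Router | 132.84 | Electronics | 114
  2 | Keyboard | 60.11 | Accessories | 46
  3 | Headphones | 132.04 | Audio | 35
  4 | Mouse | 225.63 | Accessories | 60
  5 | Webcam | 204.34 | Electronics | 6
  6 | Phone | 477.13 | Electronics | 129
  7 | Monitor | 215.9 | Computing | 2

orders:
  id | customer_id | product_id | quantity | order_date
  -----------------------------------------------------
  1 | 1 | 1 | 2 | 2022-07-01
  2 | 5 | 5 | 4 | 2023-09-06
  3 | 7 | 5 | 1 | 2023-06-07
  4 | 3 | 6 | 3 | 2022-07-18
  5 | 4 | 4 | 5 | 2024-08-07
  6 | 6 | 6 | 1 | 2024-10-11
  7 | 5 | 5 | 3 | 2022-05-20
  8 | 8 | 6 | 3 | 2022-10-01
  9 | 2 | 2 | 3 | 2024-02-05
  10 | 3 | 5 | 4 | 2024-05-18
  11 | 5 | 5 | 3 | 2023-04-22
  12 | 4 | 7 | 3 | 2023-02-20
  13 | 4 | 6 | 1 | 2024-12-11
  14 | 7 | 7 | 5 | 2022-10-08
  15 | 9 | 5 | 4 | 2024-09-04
SELECT customer_id, COUNT(DISTINCT product_id) AS distinct_product_count FROM orders GROUP BY customer_id HAVING COUNT(DISTINCT product_id) >= 2

Execution result:
customer_id | distinct_product_count
3 | 2
4 | 3
7 | 2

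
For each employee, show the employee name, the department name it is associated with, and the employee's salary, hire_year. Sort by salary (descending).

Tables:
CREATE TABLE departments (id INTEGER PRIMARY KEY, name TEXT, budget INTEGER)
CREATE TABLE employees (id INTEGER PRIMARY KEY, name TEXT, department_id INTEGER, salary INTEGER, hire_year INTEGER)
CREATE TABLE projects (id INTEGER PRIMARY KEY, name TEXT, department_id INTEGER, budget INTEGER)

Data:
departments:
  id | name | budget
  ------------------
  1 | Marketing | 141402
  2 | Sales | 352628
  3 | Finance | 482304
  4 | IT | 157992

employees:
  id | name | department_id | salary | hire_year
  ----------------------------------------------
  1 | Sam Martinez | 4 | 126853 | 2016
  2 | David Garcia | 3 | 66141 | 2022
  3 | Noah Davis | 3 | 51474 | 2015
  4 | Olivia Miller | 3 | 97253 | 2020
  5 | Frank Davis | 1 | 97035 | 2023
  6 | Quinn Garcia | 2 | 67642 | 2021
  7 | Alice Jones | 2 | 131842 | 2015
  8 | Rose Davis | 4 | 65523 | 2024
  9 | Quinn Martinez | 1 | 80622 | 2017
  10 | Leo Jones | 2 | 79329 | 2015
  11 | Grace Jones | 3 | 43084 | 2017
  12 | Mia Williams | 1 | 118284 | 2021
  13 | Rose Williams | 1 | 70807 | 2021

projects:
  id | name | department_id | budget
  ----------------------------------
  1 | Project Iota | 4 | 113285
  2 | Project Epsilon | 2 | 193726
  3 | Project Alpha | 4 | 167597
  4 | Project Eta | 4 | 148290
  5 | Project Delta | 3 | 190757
SELECT c.name, p.name AS department, c.salary, c.hire_year FROM employees c JOIN departments p ON c.department_id = p.id ORDER BY c.salary DESC

Execution result:
name | department | salary | hire_year
Alice Jones | Sales | 131842 | 2015
Sam Martinez | IT | 126853 | 2016
Mia Williams | Marketing | 118284 | 2021
Olivia Miller | Finance | 97253 | 2020
Frank Davis | Marketing | 97035 | 2023
Quinn Martinez | Marketing | 80622 | 2017
Leo Jones | Sales | 79329 | 2015
Rose Williams | Marketing | 70807 | 2021
Quinn Garcia | Sales | 67642 | 2021
David Garcia | Finance | 66141 | 2022
Rose Davis | IT | 65523 | 2024
Noah Davis | Finance | 51474 | 2015
Grace Jones | Finance | 43084 | 2017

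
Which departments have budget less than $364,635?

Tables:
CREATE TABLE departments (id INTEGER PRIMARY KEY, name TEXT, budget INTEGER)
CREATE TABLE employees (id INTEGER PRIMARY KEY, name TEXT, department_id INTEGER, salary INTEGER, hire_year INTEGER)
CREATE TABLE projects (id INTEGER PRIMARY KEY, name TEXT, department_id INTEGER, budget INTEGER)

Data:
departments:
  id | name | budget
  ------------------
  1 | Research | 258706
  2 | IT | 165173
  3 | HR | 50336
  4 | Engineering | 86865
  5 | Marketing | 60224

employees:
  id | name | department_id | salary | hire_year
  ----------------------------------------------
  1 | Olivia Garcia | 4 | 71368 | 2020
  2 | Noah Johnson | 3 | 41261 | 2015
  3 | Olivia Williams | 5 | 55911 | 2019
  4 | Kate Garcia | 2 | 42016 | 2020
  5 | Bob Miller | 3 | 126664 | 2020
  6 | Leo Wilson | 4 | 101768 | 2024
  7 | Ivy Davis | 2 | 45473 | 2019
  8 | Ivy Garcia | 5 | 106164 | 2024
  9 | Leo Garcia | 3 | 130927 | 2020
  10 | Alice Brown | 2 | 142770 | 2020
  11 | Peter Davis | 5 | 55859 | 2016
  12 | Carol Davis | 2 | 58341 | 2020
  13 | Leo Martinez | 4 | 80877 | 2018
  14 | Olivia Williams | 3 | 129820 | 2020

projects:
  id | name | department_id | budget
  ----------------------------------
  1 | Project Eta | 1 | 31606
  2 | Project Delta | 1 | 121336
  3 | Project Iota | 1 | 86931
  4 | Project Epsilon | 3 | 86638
SELECT name, budget FROM departments WHERE budget < 364635

Execution result:
name | budget
Research | 258706
IT | 165173
HR | 50336
Engineering | 86865
Marketing | 60224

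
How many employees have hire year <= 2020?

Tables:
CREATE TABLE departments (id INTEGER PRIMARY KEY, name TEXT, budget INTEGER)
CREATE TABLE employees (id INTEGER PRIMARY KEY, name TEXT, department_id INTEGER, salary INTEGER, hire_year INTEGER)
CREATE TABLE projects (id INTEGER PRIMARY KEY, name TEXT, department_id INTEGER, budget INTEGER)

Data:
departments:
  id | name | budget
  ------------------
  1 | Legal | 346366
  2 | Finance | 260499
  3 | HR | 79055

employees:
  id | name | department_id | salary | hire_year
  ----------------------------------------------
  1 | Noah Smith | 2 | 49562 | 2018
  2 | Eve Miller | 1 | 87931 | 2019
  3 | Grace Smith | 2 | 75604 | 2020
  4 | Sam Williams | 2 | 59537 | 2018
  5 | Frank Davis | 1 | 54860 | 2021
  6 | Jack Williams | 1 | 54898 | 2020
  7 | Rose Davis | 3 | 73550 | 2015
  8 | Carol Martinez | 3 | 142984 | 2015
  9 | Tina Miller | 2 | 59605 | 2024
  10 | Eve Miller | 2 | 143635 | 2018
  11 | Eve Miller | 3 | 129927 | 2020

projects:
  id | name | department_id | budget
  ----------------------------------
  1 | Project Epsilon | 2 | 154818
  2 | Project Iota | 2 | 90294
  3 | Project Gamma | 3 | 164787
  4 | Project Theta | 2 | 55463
SELECT COUNT(*) FROM employees WHERE hire_year <= 2020

Execution result:
9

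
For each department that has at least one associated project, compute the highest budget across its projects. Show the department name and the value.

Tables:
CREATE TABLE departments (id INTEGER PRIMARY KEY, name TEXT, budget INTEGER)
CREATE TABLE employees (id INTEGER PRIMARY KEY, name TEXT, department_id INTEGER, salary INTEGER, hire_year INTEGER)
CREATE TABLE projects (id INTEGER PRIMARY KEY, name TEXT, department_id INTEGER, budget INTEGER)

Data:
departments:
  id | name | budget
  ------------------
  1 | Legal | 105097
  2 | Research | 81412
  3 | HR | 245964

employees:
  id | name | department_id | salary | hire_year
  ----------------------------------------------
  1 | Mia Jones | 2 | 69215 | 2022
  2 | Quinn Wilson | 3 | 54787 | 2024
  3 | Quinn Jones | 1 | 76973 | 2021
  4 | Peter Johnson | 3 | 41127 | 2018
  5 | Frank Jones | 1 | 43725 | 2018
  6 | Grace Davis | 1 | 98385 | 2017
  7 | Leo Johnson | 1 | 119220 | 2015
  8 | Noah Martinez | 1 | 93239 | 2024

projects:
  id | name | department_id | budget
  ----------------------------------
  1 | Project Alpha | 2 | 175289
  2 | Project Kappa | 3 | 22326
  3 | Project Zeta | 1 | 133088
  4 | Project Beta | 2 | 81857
SELECT p.name, MAX(c.budget) AS max_budget FROM projects c JOIN departments p ON c.department_id = p.id GROUP BY p.id, p.name

Execution result:
name | max_budget
Legal | 133088
Research | 175289
HR | 22326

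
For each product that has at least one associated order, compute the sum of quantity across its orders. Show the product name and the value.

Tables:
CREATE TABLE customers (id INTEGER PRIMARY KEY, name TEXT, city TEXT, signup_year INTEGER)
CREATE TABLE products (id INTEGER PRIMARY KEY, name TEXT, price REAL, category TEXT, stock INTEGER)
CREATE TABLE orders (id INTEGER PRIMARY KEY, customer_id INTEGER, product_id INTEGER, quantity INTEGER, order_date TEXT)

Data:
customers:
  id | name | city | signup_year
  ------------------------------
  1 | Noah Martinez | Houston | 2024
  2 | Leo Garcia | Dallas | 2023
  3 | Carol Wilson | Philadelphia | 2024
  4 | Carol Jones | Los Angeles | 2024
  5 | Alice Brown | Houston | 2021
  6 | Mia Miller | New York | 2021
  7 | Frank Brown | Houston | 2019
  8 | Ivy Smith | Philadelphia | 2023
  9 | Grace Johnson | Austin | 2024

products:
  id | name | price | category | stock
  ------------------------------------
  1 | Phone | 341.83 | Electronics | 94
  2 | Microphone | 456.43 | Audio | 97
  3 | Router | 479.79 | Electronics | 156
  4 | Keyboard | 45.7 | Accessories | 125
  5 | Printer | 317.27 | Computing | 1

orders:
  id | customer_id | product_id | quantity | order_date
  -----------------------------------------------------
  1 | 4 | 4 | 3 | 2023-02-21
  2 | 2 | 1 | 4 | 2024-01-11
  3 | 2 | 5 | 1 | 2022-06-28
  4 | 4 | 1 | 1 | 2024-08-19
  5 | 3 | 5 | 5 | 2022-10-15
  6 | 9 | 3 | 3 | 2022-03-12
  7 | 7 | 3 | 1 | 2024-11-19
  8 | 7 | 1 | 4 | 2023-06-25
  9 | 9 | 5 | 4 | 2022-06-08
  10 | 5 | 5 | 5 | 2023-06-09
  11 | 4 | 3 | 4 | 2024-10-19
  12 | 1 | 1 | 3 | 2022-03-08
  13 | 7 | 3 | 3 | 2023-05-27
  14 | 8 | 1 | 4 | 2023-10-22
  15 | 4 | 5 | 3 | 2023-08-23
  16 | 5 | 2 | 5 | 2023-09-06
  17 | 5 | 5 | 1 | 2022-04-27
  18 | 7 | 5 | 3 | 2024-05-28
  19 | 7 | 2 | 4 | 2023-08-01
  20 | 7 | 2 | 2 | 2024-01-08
SELECT p.name, SUM(c.quantity) AS sum_quantity FROM orders c JOIN products p ON c.product_id = p.id GROUP BY p.id, p.name

Execution result:
name | sum_quantity
Phone | 16
Microphone | 11
Router | 11
Keyboard | 3
Printer | 22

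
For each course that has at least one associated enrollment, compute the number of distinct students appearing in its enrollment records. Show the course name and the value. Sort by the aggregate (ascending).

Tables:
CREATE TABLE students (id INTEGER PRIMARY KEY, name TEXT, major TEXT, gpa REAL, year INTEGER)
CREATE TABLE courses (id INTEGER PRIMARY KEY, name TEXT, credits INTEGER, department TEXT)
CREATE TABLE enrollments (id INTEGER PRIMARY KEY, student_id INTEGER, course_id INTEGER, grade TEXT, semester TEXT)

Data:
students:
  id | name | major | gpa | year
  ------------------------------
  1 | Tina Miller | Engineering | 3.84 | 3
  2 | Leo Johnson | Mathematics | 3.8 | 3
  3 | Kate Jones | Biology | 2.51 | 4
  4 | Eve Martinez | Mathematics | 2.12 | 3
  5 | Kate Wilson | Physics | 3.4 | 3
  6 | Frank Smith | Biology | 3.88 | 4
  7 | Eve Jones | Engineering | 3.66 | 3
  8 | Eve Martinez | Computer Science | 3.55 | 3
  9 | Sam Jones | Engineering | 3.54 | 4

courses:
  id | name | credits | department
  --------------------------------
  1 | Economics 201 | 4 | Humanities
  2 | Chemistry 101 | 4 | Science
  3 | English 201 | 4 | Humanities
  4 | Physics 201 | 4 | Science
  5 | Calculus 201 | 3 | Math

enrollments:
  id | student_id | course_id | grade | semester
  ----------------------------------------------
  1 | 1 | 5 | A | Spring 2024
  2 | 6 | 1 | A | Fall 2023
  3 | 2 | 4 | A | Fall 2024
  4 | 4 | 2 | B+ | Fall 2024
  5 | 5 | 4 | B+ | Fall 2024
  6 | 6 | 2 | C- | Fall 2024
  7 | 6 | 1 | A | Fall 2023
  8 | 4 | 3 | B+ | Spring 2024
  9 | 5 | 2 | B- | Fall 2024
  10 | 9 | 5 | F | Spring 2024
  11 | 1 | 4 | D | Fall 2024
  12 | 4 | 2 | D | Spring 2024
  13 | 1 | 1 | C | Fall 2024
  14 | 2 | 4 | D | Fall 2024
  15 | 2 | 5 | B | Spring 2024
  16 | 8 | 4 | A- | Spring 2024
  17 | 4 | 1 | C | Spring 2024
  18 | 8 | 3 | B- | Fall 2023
SELECT p.name, COUNT(DISTINCT c.student_id) AS distinct_student_count FROM enrollments c JOIN courses p ON c.course_id = p.id GROUP BY p.id, p.name ORDER BY distinct_student_count ASC

Execution result:
name | distinct_student_count
English 201 | 2
Economics 201 | 3
Chemistry 101 | 3
Calculus 201 | 3
Physics 201 | 4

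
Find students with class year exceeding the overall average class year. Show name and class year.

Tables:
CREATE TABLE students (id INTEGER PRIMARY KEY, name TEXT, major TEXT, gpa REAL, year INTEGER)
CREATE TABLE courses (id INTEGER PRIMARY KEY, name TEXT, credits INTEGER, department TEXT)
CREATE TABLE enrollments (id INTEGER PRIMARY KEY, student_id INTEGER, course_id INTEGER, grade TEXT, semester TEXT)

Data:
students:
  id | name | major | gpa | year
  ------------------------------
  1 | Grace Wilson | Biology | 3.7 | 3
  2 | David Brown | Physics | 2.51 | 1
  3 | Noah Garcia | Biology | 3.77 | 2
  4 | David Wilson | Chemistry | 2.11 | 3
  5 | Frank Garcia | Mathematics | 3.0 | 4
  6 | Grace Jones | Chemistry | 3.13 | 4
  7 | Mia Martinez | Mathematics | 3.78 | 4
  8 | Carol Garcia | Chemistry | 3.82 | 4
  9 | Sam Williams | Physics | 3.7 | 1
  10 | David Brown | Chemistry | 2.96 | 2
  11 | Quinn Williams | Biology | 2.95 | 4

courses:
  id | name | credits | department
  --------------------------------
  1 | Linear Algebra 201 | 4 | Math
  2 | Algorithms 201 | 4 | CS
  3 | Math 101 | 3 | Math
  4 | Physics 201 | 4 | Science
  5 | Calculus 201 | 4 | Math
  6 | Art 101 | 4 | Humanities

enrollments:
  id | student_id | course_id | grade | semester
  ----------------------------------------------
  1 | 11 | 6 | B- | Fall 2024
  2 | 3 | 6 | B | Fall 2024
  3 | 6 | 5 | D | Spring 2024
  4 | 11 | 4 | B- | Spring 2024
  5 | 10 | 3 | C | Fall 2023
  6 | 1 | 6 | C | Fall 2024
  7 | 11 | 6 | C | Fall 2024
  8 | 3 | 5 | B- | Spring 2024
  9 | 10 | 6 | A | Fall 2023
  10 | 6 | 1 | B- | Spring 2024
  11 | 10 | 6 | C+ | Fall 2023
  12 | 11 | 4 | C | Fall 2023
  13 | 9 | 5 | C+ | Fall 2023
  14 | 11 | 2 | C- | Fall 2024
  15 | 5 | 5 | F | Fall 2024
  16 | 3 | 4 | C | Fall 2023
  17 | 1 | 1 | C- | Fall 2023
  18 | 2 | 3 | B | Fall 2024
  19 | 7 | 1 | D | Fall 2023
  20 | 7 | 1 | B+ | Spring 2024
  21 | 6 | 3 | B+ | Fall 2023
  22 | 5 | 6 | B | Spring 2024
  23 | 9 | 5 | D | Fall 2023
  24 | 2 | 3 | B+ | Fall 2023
SELECT name, year FROM students WHERE year > (SELECT AVG(year) FROM students)

Execution result:
name | year
Grace Wilson | 3
David Wilson | 3
Frank Garcia | 4
Grace Jones | 4
Mia Martinez | 4
Carol Garcia | 4
Quinn Williams | 4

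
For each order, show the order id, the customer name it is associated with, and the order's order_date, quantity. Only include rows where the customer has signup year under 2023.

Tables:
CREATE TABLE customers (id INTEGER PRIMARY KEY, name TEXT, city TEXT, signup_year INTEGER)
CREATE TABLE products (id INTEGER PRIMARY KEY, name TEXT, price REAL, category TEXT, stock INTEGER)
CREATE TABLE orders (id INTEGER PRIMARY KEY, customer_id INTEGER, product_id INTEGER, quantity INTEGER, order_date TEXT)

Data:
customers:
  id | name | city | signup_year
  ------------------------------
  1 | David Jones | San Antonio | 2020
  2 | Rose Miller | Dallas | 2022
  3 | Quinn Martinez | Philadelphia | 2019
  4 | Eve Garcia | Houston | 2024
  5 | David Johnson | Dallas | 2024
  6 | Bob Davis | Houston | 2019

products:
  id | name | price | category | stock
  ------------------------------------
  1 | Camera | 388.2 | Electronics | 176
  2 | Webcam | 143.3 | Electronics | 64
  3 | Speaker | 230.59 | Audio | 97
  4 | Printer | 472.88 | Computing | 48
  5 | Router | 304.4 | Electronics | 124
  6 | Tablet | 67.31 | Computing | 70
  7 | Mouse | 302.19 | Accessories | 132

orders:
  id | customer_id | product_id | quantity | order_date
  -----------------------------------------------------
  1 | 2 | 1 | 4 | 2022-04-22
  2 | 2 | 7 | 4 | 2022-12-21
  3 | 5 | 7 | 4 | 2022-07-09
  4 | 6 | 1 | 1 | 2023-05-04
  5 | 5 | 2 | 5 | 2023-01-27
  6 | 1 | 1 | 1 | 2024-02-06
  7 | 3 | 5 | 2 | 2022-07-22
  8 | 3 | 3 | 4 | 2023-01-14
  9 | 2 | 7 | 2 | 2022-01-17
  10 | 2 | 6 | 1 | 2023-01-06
SELECT c.id, p.name AS customer, c.order_date, c.quantity FROM orders c JOIN customers p ON c.customer_id = p.id WHERE p.signup_year < 2023

Execution result:
id | customer | order_date | quantity
1 | Rose Miller | 2022-04-22 | 4
2 | Rose Miller | 2022-12-21 | 4
4 | Bob Davis | 2023-05-04 | 1
6 | David Jones | 2024-02-06 | 1
7 | Quinn Martinez | 2022-07-22 | 2
8 | Quinn Martinez | 2023-01-14 | 4
9 | Rose Miller | 2022-01-17 | 2
10 | Rose Miller | 2023-01-06 | 1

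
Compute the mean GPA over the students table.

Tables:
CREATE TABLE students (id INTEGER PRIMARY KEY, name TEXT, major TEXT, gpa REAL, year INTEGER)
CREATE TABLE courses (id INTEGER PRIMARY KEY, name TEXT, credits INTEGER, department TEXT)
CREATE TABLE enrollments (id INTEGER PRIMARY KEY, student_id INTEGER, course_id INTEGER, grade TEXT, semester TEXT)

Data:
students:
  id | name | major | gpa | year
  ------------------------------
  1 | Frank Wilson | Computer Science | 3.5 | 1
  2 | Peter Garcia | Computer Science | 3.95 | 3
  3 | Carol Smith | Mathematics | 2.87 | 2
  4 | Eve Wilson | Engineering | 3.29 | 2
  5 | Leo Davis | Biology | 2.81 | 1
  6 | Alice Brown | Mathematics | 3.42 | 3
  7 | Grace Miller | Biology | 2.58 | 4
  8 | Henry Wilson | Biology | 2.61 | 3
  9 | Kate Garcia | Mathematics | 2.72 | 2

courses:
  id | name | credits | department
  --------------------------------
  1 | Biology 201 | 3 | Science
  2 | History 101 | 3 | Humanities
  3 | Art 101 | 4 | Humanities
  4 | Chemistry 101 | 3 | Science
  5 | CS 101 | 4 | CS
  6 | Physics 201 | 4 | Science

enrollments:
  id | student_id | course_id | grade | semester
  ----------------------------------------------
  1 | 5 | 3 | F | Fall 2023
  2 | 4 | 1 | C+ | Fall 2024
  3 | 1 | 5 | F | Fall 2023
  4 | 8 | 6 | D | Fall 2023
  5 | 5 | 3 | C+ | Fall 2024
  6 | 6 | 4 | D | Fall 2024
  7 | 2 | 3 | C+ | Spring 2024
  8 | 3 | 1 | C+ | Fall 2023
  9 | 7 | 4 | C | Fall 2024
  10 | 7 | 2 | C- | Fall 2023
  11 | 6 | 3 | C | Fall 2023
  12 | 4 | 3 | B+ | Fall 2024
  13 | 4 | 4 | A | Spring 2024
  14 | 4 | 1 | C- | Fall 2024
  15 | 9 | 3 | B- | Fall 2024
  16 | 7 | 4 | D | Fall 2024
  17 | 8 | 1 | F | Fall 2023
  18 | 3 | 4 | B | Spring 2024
SELECT AVG(gpa) FROM students

Execution result:
3.08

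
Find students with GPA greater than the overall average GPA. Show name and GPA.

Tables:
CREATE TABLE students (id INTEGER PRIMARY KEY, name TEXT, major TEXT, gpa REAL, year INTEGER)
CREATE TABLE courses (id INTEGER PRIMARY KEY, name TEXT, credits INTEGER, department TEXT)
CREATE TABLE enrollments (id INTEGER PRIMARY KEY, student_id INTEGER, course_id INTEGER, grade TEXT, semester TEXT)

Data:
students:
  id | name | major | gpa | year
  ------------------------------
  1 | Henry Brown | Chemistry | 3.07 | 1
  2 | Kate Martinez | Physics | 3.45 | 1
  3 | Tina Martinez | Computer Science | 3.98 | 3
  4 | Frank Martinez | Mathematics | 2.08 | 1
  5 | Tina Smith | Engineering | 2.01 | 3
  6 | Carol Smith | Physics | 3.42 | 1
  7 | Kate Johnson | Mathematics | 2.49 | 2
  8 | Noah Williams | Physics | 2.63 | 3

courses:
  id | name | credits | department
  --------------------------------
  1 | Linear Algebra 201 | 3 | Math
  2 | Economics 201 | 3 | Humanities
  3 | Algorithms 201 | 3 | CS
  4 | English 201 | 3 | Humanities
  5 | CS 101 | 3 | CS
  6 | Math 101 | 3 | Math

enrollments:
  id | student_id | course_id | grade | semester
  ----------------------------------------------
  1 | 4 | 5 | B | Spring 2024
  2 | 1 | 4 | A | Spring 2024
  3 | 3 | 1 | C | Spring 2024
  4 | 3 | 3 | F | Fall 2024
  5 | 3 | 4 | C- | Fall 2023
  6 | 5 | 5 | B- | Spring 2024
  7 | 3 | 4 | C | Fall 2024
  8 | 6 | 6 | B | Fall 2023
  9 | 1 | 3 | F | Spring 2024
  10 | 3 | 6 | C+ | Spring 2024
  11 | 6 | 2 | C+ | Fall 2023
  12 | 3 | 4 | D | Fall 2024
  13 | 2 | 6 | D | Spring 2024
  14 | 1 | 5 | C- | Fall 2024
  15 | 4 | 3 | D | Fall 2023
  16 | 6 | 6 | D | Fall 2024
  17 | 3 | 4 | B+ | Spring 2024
SELECT name, gpa FROM students WHERE gpa > (SELECT AVG(gpa) FROM students)

Execution result:
name | gpa
Henry Brown | 3.07
Kate Martinez | 3.45
Tina Martinez | 3.98
Carol Smith | 3.42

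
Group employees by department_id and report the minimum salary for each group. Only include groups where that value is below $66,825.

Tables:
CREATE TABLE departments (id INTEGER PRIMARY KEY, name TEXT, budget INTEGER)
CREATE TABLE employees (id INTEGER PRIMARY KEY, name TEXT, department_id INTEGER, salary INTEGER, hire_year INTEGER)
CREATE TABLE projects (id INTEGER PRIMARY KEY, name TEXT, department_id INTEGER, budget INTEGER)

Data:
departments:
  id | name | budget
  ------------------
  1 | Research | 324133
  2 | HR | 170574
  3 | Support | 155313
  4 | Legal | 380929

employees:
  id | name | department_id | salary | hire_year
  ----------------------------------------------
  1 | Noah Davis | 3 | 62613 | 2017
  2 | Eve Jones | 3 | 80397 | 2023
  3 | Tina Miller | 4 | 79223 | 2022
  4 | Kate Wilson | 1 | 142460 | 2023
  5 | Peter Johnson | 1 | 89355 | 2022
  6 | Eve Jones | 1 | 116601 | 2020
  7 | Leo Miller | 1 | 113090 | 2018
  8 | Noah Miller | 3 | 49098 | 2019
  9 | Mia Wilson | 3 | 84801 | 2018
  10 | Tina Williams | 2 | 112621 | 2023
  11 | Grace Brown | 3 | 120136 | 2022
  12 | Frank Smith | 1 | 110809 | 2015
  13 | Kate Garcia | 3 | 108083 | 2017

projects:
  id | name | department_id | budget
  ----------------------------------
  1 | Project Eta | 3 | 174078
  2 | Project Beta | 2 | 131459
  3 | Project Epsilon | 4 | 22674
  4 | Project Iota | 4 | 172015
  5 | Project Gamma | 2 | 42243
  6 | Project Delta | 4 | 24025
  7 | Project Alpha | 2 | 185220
SELECT department_id, MIN(salary) AS min_salary FROM employees GROUP BY department_id HAVING MIN(salary) < 66825

Execution result:
department_id | min_salary
3 | 49098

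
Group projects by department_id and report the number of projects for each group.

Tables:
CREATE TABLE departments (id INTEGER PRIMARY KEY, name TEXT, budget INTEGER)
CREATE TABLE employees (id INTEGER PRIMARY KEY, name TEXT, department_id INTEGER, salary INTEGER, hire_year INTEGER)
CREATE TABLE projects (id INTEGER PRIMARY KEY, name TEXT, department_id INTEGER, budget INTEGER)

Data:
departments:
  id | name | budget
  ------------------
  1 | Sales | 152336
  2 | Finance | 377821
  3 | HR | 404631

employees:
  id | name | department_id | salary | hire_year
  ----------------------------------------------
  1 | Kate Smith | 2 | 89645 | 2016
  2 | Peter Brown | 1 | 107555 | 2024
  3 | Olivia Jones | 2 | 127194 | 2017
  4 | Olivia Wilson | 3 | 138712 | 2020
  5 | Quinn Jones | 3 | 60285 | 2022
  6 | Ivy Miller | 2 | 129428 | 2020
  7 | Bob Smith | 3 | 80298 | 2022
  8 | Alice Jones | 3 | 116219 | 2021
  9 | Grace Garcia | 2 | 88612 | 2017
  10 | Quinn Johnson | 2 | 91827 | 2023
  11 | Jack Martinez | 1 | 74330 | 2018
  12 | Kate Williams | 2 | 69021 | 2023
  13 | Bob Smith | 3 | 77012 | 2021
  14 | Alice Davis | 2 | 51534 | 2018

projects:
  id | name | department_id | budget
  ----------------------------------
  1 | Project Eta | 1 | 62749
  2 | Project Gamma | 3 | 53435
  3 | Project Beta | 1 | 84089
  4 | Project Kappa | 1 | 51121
SELECT department_id, COUNT(*) AS n FROM projects GROUP BY department_id

Execution result:
department_id | n
1 | 3
3 | 1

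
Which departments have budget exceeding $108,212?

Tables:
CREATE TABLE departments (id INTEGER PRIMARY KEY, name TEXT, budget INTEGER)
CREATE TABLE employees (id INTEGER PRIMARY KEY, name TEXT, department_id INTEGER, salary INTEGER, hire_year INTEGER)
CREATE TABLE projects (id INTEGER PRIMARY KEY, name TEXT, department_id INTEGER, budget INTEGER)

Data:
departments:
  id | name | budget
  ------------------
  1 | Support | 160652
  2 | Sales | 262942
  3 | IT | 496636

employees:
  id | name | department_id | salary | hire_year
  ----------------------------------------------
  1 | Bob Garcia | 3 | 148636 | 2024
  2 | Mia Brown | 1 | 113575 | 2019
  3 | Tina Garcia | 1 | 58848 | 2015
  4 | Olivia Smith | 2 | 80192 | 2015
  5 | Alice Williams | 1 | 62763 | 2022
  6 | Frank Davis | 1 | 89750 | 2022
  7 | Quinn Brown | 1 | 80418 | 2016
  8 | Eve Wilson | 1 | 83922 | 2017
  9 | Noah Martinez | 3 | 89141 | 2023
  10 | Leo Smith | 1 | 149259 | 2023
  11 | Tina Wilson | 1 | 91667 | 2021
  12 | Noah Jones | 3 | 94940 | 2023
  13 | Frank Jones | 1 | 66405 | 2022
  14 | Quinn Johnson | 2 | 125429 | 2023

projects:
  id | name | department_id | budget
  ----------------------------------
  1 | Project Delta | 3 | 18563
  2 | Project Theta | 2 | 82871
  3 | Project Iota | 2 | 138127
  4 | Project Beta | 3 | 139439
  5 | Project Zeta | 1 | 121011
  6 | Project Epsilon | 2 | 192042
SELECT name, budget FROM departments WHERE budget > 108212

Execution result:
name | budget
Support | 160652
Sales | 262942
IT | 496636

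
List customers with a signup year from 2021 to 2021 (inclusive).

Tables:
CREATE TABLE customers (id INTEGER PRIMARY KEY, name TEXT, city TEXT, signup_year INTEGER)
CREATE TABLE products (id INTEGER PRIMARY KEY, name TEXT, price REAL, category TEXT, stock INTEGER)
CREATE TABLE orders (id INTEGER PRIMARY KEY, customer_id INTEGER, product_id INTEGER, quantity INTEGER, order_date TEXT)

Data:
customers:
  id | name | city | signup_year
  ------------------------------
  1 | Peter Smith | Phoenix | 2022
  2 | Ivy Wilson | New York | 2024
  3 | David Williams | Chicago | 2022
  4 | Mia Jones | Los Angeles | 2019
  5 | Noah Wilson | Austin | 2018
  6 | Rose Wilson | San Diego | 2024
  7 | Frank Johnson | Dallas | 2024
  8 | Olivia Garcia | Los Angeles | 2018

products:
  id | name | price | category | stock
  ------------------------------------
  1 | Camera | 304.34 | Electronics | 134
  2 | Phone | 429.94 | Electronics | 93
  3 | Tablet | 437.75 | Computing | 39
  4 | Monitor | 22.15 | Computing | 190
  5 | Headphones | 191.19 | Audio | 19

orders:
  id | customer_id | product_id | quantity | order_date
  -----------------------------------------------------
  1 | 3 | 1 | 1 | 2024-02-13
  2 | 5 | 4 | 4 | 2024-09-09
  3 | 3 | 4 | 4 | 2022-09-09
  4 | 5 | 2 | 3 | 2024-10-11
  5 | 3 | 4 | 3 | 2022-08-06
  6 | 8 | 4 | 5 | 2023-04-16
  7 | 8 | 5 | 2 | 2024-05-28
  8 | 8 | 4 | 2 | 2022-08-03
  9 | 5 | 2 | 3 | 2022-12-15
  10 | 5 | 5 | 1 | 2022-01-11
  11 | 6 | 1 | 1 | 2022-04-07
SELECT name, signup_year FROM customers WHERE signup_year BETWEEN 2021 AND 2021

Execution result:
(no rows)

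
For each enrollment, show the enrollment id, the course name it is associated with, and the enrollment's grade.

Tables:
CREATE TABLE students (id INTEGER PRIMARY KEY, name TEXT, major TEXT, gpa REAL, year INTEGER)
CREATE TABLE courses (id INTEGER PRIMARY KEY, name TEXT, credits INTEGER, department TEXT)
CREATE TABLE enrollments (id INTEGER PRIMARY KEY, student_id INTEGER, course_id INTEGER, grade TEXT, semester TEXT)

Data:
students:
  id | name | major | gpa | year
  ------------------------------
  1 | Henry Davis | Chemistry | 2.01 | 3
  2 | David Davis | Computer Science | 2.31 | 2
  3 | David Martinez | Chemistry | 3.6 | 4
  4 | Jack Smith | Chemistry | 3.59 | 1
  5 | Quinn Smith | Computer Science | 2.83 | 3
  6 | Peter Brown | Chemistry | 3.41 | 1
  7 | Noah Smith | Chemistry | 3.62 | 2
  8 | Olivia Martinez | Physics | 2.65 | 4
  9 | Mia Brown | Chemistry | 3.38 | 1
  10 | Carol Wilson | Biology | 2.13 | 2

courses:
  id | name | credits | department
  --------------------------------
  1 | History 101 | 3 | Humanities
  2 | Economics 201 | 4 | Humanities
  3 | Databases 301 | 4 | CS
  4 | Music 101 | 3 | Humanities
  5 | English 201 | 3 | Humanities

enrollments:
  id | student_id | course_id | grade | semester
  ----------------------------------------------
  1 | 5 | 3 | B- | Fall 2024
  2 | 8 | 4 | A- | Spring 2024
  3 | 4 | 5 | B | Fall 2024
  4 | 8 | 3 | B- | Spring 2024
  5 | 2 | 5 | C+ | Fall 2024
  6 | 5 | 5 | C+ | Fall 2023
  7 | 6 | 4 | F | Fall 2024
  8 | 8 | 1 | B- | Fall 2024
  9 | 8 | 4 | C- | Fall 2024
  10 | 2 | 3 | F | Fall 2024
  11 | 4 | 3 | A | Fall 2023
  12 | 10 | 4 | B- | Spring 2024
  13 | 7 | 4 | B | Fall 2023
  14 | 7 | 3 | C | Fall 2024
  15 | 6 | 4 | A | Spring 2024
SELECT c.id, p.name AS course, c.grade FROM enrollments c JOIN courses p ON c.course_id = p.id

Execution result:
id | course | grade
1 | Databases 301 | B-
2 | Music 101 | A-
3 | English 201 | B
4 | Databases 301 | B-
5 | English 201 | C+
6 | English 201 | C+
7 | Music 101 | F
8 | History 101 | B-
9 | Music 101 | C-
10 | Databases 301 | F
11 | Databases 301 | A
12 | Music 101 | B-
13 | Music 101 | B
14 | Databases 301 | C
15 | Music 101 | A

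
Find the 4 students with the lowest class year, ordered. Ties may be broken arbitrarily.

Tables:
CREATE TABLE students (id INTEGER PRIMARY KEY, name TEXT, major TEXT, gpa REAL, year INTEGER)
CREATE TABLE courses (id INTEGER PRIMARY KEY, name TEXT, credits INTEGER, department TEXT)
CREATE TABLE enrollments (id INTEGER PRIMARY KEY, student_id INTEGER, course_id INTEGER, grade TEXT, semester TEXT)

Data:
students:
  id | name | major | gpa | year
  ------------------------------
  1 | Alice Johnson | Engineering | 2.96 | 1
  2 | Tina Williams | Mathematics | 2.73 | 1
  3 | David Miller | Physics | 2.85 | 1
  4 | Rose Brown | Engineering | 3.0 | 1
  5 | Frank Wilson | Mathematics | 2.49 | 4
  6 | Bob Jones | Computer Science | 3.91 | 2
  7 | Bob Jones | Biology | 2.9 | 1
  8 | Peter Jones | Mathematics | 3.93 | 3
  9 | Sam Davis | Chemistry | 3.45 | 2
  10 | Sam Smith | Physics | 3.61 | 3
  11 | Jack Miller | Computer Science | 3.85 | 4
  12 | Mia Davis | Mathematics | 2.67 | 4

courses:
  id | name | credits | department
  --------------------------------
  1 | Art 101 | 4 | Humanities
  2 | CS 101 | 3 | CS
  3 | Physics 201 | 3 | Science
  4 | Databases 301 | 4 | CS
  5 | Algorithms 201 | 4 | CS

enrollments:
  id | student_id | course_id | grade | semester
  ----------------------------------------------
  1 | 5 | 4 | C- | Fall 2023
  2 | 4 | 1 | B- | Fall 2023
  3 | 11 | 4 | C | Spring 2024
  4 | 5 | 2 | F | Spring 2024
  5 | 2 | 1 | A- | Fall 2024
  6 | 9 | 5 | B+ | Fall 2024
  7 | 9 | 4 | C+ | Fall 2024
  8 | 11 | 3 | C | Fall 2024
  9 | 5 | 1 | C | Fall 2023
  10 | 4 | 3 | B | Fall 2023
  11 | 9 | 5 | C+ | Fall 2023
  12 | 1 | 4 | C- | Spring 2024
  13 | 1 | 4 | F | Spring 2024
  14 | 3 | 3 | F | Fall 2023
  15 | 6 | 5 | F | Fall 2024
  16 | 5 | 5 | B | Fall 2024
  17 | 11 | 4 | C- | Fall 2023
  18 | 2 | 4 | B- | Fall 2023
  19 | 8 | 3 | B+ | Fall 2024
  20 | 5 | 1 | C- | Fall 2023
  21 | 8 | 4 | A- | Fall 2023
SELECT name, year FROM students ORDER BY year ASC LIMIT 4

Execution result:
name | year
Alice Johnson | 1
Tina Williams | 1
David Miller | 1
Rose Brown | 1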